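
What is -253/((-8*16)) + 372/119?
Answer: 77723/15232 ≈ 5.1026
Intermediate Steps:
-253/((-8*16)) + 372/119 = -253/(-128) + 372*(1/119) = -253*(-1/128) + 372/119 = 253/128 + 372/119 = 77723/15232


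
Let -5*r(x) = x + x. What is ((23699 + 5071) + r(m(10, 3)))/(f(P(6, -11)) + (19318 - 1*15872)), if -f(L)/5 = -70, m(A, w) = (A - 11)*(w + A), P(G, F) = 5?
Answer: 35969/4745 ≈ 7.5804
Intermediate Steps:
m(A, w) = (-11 + A)*(A + w)
r(x) = -2*x/5 (r(x) = -(x + x)/5 = -2*x/5)
f(L) = 350 (f(L) = -5*(-70) = 350)
((23699 + 5071) + r(m(10, 3)))/(f(P(6, -11)) + (19318 - 1*15872)) = ((23699 + 5071) - 2*(10² - 11*10 - 11*3 + 10*3)/5)/(350 + (19318 - 1*15872)) = (28770 - 2*(100 - 110 - 33 + 30)/5)/(350 + (19318 - 15872)) = (28770 - ⅖*(-13))/(350 + 3446) = (28770 + 26/5)/3796 = (143876/5)*(1/3796) = 35969/4745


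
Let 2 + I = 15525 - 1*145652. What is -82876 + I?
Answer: -213005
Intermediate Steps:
I = -130129 (I = -2 + (15525 - 1*145652) = -2 + (15525 - 145652) = -2 - 130127 = -130129)
-82876 + I = -82876 - 130129 = -213005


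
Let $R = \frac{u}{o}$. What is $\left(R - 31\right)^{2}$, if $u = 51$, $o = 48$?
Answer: $\frac{229441}{256} \approx 896.25$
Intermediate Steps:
$R = \frac{17}{16}$ ($R = \frac{51}{48} = 51 \cdot \frac{1}{48} = \frac{17}{16} \approx 1.0625$)
$\left(R - 31\right)^{2} = \left(\frac{17}{16} - 31\right)^{2} = \left(- \frac{479}{16}\right)^{2} = \frac{229441}{256}$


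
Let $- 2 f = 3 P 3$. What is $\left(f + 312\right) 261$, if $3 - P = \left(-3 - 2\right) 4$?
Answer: $\frac{108837}{2} \approx 54419.0$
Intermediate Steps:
$P = 23$ ($P = 3 - \left(-3 - 2\right) 4 = 3 - \left(-5\right) 4 = 3 - -20 = 3 + 20 = 23$)
$f = - \frac{207}{2}$ ($f = - \frac{3 \cdot 23 \cdot 3}{2} = - \frac{69 \cdot 3}{2} = \left(- \frac{1}{2}\right) 207 = - \frac{207}{2} \approx -103.5$)
$\left(f + 312\right) 261 = \left(- \frac{207}{2} + 312\right) 261 = \frac{417}{2} \cdot 261 = \frac{108837}{2}$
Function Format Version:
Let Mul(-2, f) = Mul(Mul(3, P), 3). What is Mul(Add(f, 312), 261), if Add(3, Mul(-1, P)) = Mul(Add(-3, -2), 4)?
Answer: Rational(108837, 2) ≈ 54419.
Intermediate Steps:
P = 23 (P = Add(3, Mul(-1, Mul(Add(-3, -2), 4))) = Add(3, Mul(-1, Mul(-5, 4))) = Add(3, Mul(-1, -20)) = Add(3, 20) = 23)
f = Rational(-207, 2) (f = Mul(Rational(-1, 2), Mul(Mul(3, 23), 3)) = Mul(Rational(-1, 2), Mul(69, 3)) = Mul(Rational(-1, 2), 207) = Rational(-207, 2) ≈ -103.50)
Mul(Add(f, 312), 261) = Mul(Add(Rational(-207, 2), 312), 261) = Mul(Rational(417, 2), 261) = Rational(108837, 2)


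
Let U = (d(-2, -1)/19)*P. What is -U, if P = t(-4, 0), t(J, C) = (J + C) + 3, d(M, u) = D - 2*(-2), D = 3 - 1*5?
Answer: 2/19 ≈ 0.10526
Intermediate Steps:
D = -2 (D = 3 - 5 = -2)
d(M, u) = 2 (d(M, u) = -2 - 2*(-2) = -2 + 4 = 2)
t(J, C) = 3 + C + J (t(J, C) = (C + J) + 3 = 3 + C + J)
P = -1 (P = 3 + 0 - 4 = -1)
U = -2/19 (U = (2/19)*(-1) = -2/19 ≈ -0.10526)
-U = -1*(-2/19) = 2/19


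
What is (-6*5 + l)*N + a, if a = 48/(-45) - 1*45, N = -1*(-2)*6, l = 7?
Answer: -4831/15 ≈ -322.07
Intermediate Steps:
N = 12 (N = 2*6 = 12)
a = -691/15 (a = 48*(-1/45) - 45 = -16/15 - 45 = -691/15 ≈ -46.067)
(-6*5 + l)*N + a = (-6*5 + 7)*12 - 691/15 = (-30 + 7)*12 - 691/15 = -23*12 - 691/15 = -276 - 691/15 = -4831/15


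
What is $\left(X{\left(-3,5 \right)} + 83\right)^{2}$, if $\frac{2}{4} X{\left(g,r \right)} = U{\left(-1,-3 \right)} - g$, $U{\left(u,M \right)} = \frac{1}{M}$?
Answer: $\frac{70225}{9} \approx 7802.8$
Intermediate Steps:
$X{\left(g,r \right)} = - \frac{2}{3} - 2 g$ ($X{\left(g,r \right)} = 2 \left(\frac{1}{-3} - g\right) = 2 \left(- \frac{1}{3} - g\right) = - \frac{2}{3} - 2 g$)
$\left(X{\left(-3,5 \right)} + 83\right)^{2} = \left(\left(- \frac{2}{3} - -6\right) + 83\right)^{2} = \left(\left(- \frac{2}{3} + 6\right) + 83\right)^{2} = \left(\frac{16}{3} + 83\right)^{2} = \left(\frac{265}{3}\right)^{2} = \frac{70225}{9}$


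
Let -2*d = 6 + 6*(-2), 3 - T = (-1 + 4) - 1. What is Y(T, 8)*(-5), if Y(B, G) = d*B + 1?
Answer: -20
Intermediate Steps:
T = 1 (T = 3 - ((-1 + 4) - 1) = 3 - (3 - 1) = 3 - 1*2 = 3 - 2 = 1)
d = 3 (d = -(6 + 6*(-2))/2 = -(6 - 12)/2 = -½*(-6) = 3)
Y(B, G) = 1 + 3*B (Y(B, G) = 3*B + 1 = 1 + 3*B)
Y(T, 8)*(-5) = (1 + 3*1)*(-5) = (1 + 3)*(-5) = 4*(-5) = -20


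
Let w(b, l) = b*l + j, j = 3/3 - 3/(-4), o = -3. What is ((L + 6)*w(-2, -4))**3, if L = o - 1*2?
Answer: 59319/64 ≈ 926.86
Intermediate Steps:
j = 7/4 (j = 3*(1/3) - 3*(-1/4) = 1 + 3/4 = 7/4 ≈ 1.7500)
L = -5 (L = -3 - 1*2 = -3 - 2 = -5)
w(b, l) = 7/4 + b*l (w(b, l) = b*l + 7/4 = 7/4 + b*l)
((L + 6)*w(-2, -4))**3 = ((-5 + 6)*(7/4 - 2*(-4)))**3 = (1*(7/4 + 8))**3 = (1*(39/4))**3 = (39/4)**3 = 59319/64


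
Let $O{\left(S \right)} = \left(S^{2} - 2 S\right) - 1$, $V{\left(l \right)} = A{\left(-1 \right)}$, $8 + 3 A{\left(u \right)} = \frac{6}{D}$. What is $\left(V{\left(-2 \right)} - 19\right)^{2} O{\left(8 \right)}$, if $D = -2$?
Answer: $\frac{217328}{9} \approx 24148.0$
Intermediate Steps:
$A{\left(u \right)} = - \frac{11}{3}$ ($A{\left(u \right)} = - \frac{8}{3} + \frac{6 \frac{1}{-2}}{3} = - \frac{8}{3} + \frac{6 \left(- \frac{1}{2}\right)}{3} = - \frac{8}{3} + \frac{1}{3} \left(-3\right) = - \frac{8}{3} - 1 = - \frac{11}{3}$)
$V{\left(l \right)} = - \frac{11}{3}$
$O{\left(S \right)} = -1 + S^{2} - 2 S$
$\left(V{\left(-2 \right)} - 19\right)^{2} O{\left(8 \right)} = \left(- \frac{11}{3} - 19\right)^{2} \left(-1 + 8^{2} - 16\right) = \left(- \frac{68}{3}\right)^{2} \left(-1 + 64 - 16\right) = \frac{4624}{9} \cdot 47 = \frac{217328}{9}$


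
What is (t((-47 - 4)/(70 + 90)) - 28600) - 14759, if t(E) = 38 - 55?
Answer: -43376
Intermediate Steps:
t(E) = -17
(t((-47 - 4)/(70 + 90)) - 28600) - 14759 = (-17 - 28600) - 14759 = -28617 - 14759 = -43376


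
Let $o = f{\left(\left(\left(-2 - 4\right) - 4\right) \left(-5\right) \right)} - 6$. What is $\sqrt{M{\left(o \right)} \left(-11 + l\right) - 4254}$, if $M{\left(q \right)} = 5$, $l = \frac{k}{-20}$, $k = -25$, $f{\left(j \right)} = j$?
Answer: $\frac{i \sqrt{17211}}{2} \approx 65.595 i$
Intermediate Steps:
$l = \frac{5}{4}$ ($l = - \frac{25}{-20} = \left(-25\right) \left(- \frac{1}{20}\right) = \frac{5}{4} \approx 1.25$)
$o = 44$ ($o = \left(\left(-2 - 4\right) - 4\right) \left(-5\right) - 6 = \left(-6 - 4\right) \left(-5\right) - 6 = \left(-10\right) \left(-5\right) - 6 = 50 - 6 = 44$)
$\sqrt{M{\left(o \right)} \left(-11 + l\right) - 4254} = \sqrt{5 \left(-11 + \frac{5}{4}\right) - 4254} = \sqrt{5 \left(- \frac{39}{4}\right) - 4254} = \sqrt{- \frac{195}{4} - 4254} = \sqrt{- \frac{17211}{4}} = \frac{i \sqrt{17211}}{2}$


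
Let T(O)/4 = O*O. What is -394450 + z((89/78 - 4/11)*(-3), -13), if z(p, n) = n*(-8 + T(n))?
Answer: -403134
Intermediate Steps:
T(O) = 4*O**2 (T(O) = 4*(O*O) = 4*O**2)
z(p, n) = n*(-8 + 4*n**2)
-394450 + z((89/78 - 4/11)*(-3), -13) = -394450 + 4*(-13)*(-2 + (-13)**2) = -394450 + 4*(-13)*(-2 + 169) = -394450 + 4*(-13)*167 = -394450 - 8684 = -403134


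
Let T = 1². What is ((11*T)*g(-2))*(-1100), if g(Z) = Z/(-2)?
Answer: -12100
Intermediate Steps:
g(Z) = -Z/2 (g(Z) = Z*(-½) = -Z/2)
T = 1
((11*T)*g(-2))*(-1100) = ((11*1)*(-½*(-2)))*(-1100) = (11*1)*(-1100) = 11*(-1100) = -12100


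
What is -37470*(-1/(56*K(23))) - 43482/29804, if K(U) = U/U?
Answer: 139290111/208628 ≈ 667.65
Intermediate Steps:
K(U) = 1
-37470*(-1/(56*K(23))) - 43482/29804 = -37470/((-56*1)) - 43482/29804 = -37470/(-56) - 43482*1/29804 = -37470*(-1/56) - 21741/14902 = 18735/28 - 21741/14902 = 139290111/208628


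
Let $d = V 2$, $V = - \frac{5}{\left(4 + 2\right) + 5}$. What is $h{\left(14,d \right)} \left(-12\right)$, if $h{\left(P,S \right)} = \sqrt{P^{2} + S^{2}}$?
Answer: $- \frac{24 \sqrt{5954}}{11} \approx -168.35$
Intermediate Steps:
$V = - \frac{5}{11}$ ($V = - \frac{5}{6 + 5} = - \frac{5}{11} \approx -0.45455$)
$d = - \frac{10}{11}$ ($d = \left(- \frac{5}{11}\right) 2 = - \frac{10}{11} \approx -0.90909$)
$h{\left(14,d \right)} \left(-12\right) = \sqrt{14^{2} + \left(- \frac{10}{11}\right)^{2}} \left(-12\right) = \sqrt{196 + \frac{100}{121}} \left(-12\right) = \sqrt{\frac{23816}{121}} \left(-12\right) = \frac{2 \sqrt{5954}}{11} \left(-12\right) = - \frac{24 \sqrt{5954}}{11}$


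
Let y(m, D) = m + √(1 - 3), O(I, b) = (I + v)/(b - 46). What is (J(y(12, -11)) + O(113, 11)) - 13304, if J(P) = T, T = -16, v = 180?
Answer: -466493/35 ≈ -13328.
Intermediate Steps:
O(I, b) = (180 + I)/(-46 + b) (O(I, b) = (I + 180)/(b - 46) = (180 + I)/(-46 + b))
y(m, D) = m + I*√2 (y(m, D) = m + √(-2) = m + I*√2)
J(P) = -16
(J(y(12, -11)) + O(113, 11)) - 13304 = (-16 + (180 + 113)/(-46 + 11)) - 13304 = (-16 + 293/(-35)) - 13304 = (-16 - 1/35*293) - 13304 = (-16 - 293/35) - 13304 = -853/35 - 13304 = -466493/35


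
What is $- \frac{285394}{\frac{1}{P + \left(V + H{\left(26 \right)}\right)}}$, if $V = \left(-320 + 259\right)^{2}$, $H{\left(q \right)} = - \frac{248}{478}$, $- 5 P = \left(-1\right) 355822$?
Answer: $- \frac{25539176453602}{1195} \approx -2.1372 \cdot 10^{10}$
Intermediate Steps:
$P = \frac{355822}{5}$ ($P = - \frac{\left(-1\right) 355822}{5} = \left(- \frac{1}{5}\right) \left(-355822\right) = \frac{355822}{5} \approx 71164.0$)
$H{\left(q \right)} = - \frac{124}{239}$ ($H{\left(q \right)} = \left(-248\right) \frac{1}{478} = - \frac{124}{239}$)
$V = 3721$ ($V = \left(-61\right)^{2} = 3721$)
$- \frac{285394}{\frac{1}{P + \left(V + H{\left(26 \right)}\right)}} = - \frac{285394}{\frac{1}{\frac{355822}{5} + \left(3721 - \frac{124}{239}\right)}} = - \frac{285394}{\frac{1}{\frac{355822}{5} + \frac{889195}{239}}} = - \frac{285394}{\frac{1}{\frac{89487433}{1195}}} = - \frac{285394}{\frac{1195}{89487433}} = \left(-285394\right) \frac{89487433}{1195} = - \frac{25539176453602}{1195}$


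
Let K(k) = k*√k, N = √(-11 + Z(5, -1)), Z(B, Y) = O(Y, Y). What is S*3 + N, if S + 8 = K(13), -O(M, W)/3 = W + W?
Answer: -24 + 39*√13 + I*√5 ≈ 116.62 + 2.2361*I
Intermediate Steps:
O(M, W) = -6*W (O(M, W) = -3*(W + W) = -6*W)
Z(B, Y) = -6*Y
N = I*√5 (N = √(-11 - 6*(-1)) = √(-11 + 6) = √(-5) = I*√5 ≈ 2.2361*I)
K(k) = k^(3/2)
S = -8 + 13*√13 (S = -8 + 13^(3/2) = -8 + 13*√13 ≈ 38.872)
S*3 + N = (-8 + 13*√13)*3 + I*√5 = (-24 + 39*√13) + I*√5 = -24 + 39*√13 + I*√5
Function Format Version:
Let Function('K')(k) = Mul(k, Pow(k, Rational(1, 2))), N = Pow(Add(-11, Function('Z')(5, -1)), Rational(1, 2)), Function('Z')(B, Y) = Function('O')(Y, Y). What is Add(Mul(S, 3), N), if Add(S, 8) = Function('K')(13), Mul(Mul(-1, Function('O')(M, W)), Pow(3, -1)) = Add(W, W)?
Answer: Add(-24, Mul(39, Pow(13, Rational(1, 2))), Mul(I, Pow(5, Rational(1, 2)))) ≈ Add(116.62, Mul(2.2361, I))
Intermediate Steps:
Function('O')(M, W) = Mul(-6, W) (Function('O')(M, W) = Mul(-3, Add(W, W)) = Mul(-3, Mul(2, W)) = Mul(-6, W))
Function('Z')(B, Y) = Mul(-6, Y)
N = Mul(I, Pow(5, Rational(1, 2))) (N = Pow(Add(-11, Mul(-6, -1)), Rational(1, 2)) = Pow(Add(-11, 6), Rational(1, 2)) = Pow(-5, Rational(1, 2)) = Mul(I, Pow(5, Rational(1, 2))) ≈ Mul(2.2361, I))
Function('K')(k) = Pow(k, Rational(3, 2))
S = Add(-8, Mul(13, Pow(13, Rational(1, 2)))) (S = Add(-8, Pow(13, Rational(3, 2))) = Add(-8, Mul(13, Pow(13, Rational(1, 2)))) ≈ 38.872)
Add(Mul(S, 3), N) = Add(Mul(Add(-8, Mul(13, Pow(13, Rational(1, 2)))), 3), Mul(I, Pow(5, Rational(1, 2)))) = Add(Add(-24, Mul(39, Pow(13, Rational(1, 2)))), Mul(I, Pow(5, Rational(1, 2)))) = Add(-24, Mul(39, Pow(13, Rational(1, 2))), Mul(I, Pow(5, Rational(1, 2))))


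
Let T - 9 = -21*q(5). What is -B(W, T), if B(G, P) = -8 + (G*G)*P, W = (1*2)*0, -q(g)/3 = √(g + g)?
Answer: 8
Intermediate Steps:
q(g) = -3*√2*√g (q(g) = -3*√(g + g) = -3*√2*√g)
T = 9 + 63*√10 (T = 9 - (-63)*√2*√5 = 9 - (-63)*√10 = 9 + 63*√10 ≈ 208.22)
W = 0 (W = 2*0 = 0)
B(G, P) = -8 + P*G² (B(G, P) = -8 + G²*P = -8 + P*G²)
-B(W, T) = -(-8 + (9 + 63*√10)*0²) = -(-8 + (9 + 63*√10)*0) = -(-8 + 0) = -1*(-8) = 8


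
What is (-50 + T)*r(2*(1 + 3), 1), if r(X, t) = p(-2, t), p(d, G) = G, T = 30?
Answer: -20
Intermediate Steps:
r(X, t) = t
(-50 + T)*r(2*(1 + 3), 1) = (-50 + 30)*1 = -20*1 = -20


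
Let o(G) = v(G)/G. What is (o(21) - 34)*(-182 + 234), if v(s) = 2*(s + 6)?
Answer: -11440/7 ≈ -1634.3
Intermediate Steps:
v(s) = 12 + 2*s (v(s) = 2*(6 + s) = 12 + 2*s)
o(G) = (12 + 2*G)/G
(o(21) - 34)*(-182 + 234) = ((2 + 12/21) - 34)*(-182 + 234) = ((2 + 12*(1/21)) - 34)*52 = ((2 + 4/7) - 34)*52 = (18/7 - 34)*52 = -220/7*52 = -11440/7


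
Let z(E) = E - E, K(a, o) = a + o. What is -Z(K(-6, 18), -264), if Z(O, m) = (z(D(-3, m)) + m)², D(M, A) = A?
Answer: -69696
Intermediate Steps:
z(E) = 0
Z(O, m) = m² (Z(O, m) = (0 + m)² = m²)
-Z(K(-6, 18), -264) = -1*(-264)² = -1*69696 = -69696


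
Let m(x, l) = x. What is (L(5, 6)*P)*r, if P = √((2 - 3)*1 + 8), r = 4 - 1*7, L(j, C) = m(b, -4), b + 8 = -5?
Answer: 39*√7 ≈ 103.18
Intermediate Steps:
b = -13 (b = -8 - 5 = -13)
L(j, C) = -13
r = -3 (r = 4 - 7 = -3)
P = √7 (P = √(-1*1 + 8) = √(-1 + 8) = √7 ≈ 2.6458)
(L(5, 6)*P)*r = -13*√7*(-3) = 39*√7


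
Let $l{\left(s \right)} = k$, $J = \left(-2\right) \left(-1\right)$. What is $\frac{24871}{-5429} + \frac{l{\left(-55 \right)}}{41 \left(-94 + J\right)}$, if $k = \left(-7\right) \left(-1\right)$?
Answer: $- \frac{93851415}{20478188} \approx -4.583$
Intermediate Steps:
$k = 7$
$J = 2$
$l{\left(s \right)} = 7$
$\frac{24871}{-5429} + \frac{l{\left(-55 \right)}}{41 \left(-94 + J\right)} = \frac{24871}{-5429} + \frac{7}{41 \left(-94 + 2\right)} = 24871 \left(- \frac{1}{5429}\right) + \frac{7}{41 \left(-92\right)} = - \frac{24871}{5429} + \frac{7}{-3772} = - \frac{24871}{5429} + 7 \left(- \frac{1}{3772}\right) = - \frac{24871}{5429} - \frac{7}{3772} = - \frac{93851415}{20478188}$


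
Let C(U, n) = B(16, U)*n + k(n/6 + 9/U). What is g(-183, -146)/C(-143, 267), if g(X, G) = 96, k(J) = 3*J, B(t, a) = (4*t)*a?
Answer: -9152/232942299 ≈ -3.9289e-5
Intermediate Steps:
B(t, a) = 4*a*t
C(U, n) = n/2 + 27/U + 64*U*n (C(U, n) = (4*U*16)*n + 3*(n/6 + 9/U) = (64*U)*n + 3*(n*(⅙) + 9/U) = 64*U*n + 3*(n/6 + 9/U) = 64*U*n + 3*(9/U + n/6) = 64*U*n + (n/2 + 27/U) = n/2 + 27/U + 64*U*n)
g(-183, -146)/C(-143, 267) = 96/((½)*267 + 27/(-143) + 64*(-143)*267) = 96/(267/2 + 27*(-1/143) - 2443584) = 96/(267/2 - 27/143 - 2443584) = 96/(-698826897/286) = 96*(-286/698826897) = -9152/232942299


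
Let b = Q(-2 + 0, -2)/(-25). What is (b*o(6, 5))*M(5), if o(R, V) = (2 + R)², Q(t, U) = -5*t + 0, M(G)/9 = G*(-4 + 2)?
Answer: 2304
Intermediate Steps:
M(G) = -18*G (M(G) = 9*(G*(-4 + 2)) = 9*(G*(-2)) = 9*(-2*G) = -18*G)
Q(t, U) = -5*t
b = -⅖ (b = -5*(-2 + 0)/(-25) = -5*(-2)*(-1/25) = 10*(-1/25) = -⅖ ≈ -0.40000)
(b*o(6, 5))*M(5) = (-2*(2 + 6)²/5)*(-18*5) = -⅖*8²*(-90) = -⅖*64*(-90) = -128/5*(-90) = 2304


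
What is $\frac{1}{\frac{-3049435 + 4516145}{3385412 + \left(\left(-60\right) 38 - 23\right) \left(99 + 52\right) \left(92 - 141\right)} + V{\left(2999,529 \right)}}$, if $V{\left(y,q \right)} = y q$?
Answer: $\frac{20425309}{32404161861249} \approx 6.3033 \cdot 10^{-7}$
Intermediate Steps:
$V{\left(y,q \right)} = q y$
$\frac{1}{\frac{-3049435 + 4516145}{3385412 + \left(\left(-60\right) 38 - 23\right) \left(99 + 52\right) \left(92 - 141\right)} + V{\left(2999,529 \right)}} = \frac{1}{\frac{-3049435 + 4516145}{3385412 + \left(\left(-60\right) 38 - 23\right) \left(99 + 52\right) \left(92 - 141\right)} + 529 \cdot 2999} = \frac{1}{\frac{1466710}{3385412 + \left(-2280 - 23\right) 151 \left(-49\right)} + 1586471} = \frac{1}{\frac{1466710}{3385412 - -17039897} + 1586471} = \frac{1}{\frac{1466710}{3385412 + 17039897} + 1586471} = \frac{1}{\frac{1466710}{20425309} + 1586471} = \frac{1}{\frac{32404161861249}{20425309}} = \frac{20425309}{32404161861249}$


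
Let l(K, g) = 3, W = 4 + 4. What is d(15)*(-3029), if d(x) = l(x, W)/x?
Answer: -3029/5 ≈ -605.80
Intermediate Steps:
W = 8
d(x) = 3/x
d(15)*(-3029) = (3/15)*(-3029) = (3*(1/15))*(-3029) = (⅕)*(-3029) = -3029/5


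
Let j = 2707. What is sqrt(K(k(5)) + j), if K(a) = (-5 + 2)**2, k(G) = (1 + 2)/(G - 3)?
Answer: 2*sqrt(679) ≈ 52.115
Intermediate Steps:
k(G) = 3/(-3 + G)
K(a) = 9 (K(a) = (-3)**2 = 9)
sqrt(K(k(5)) + j) = sqrt(9 + 2707) = sqrt(2716) = 2*sqrt(679)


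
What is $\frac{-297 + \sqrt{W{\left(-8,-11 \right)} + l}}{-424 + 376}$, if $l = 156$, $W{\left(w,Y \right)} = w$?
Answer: $\frac{99}{16} - \frac{\sqrt{37}}{24} \approx 5.9341$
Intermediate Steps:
$\frac{-297 + \sqrt{W{\left(-8,-11 \right)} + l}}{-424 + 376} = \frac{-297 + \sqrt{-8 + 156}}{-424 + 376} = \frac{-297 + \sqrt{148}}{-48} = \left(-297 + 2 \sqrt{37}\right) \left(- \frac{1}{48}\right) = \frac{99}{16} - \frac{\sqrt{37}}{24}$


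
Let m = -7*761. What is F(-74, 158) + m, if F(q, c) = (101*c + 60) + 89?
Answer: 10780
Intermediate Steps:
F(q, c) = 149 + 101*c (F(q, c) = (60 + 101*c) + 89 = 149 + 101*c)
m = -5327
F(-74, 158) + m = (149 + 101*158) - 5327 = (149 + 15958) - 5327 = 16107 - 5327 = 10780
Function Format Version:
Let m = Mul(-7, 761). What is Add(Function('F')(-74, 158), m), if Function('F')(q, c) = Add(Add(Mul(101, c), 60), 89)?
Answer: 10780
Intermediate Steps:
Function('F')(q, c) = Add(149, Mul(101, c)) (Function('F')(q, c) = Add(Add(60, Mul(101, c)), 89) = Add(149, Mul(101, c)))
m = -5327
Add(Function('F')(-74, 158), m) = Add(Add(149, Mul(101, 158)), -5327) = Add(Add(149, 15958), -5327) = Add(16107, -5327) = 10780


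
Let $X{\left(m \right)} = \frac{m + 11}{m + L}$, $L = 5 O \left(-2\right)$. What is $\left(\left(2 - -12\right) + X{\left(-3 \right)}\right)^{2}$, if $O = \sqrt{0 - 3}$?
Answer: $\frac{4 \left(2380 \sqrt{3} + 14411 i\right)}{3 \left(20 \sqrt{3} + 97 i\right)} \approx 193.63 + 12.486 i$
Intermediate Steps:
$O = i \sqrt{3}$ ($O = \sqrt{-3} = i \sqrt{3} \approx 1.732 i$)
$L = - 10 i \sqrt{3}$ ($L = 5 i \sqrt{3} \left(-2\right) = - 10 i \sqrt{3} \approx - 17.32 i$)
$X{\left(m \right)} = \frac{11 + m}{m - 10 i \sqrt{3}}$ ($X{\left(m \right)} = \frac{m + 11}{m - 10 i \sqrt{3}} = \frac{11 + m}{m - 10 i \sqrt{3}}$)
$\left(\left(2 - -12\right) + X{\left(-3 \right)}\right)^{2} = \left(\left(2 - -12\right) + \frac{11 - 3}{-3 - 10 i \sqrt{3}}\right)^{2} = \left(\left(2 + 12\right) + \frac{1}{-3 - 10 i \sqrt{3}} \cdot 8\right)^{2} = \left(14 + \frac{8}{-3 - 10 i \sqrt{3}}\right)^{2}$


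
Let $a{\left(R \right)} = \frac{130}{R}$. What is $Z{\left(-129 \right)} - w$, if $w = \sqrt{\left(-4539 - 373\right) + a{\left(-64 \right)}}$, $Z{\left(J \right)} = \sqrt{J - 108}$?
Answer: $i \left(\sqrt{237} - \frac{\sqrt{314498}}{8}\right) \approx - 54.705 i$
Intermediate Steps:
$Z{\left(J \right)} = \sqrt{-108 + J}$
$w = \frac{i \sqrt{314498}}{8}$ ($w = \sqrt{\left(-4539 - 373\right) + \frac{130}{-64}} = \sqrt{\left(-4539 - 373\right) + 130 \left(- \frac{1}{64}\right)} = \sqrt{-4912 - \frac{65}{32}} = \sqrt{- \frac{157249}{32}} = \frac{i \sqrt{314498}}{8} \approx 70.1 i$)
$Z{\left(-129 \right)} - w = \sqrt{-108 - 129} - \frac{i \sqrt{314498}}{8} = \sqrt{-237} - \frac{i \sqrt{314498}}{8} = i \sqrt{237} - \frac{i \sqrt{314498}}{8}$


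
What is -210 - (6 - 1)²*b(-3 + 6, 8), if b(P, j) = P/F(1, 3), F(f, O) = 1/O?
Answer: -435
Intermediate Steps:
b(P, j) = 3*P (b(P, j) = P/(1/3) = P/(⅓) = P*3 = 3*P)
-210 - (6 - 1)²*b(-3 + 6, 8) = -210 - (6 - 1)²*3*(-3 + 6) = -210 - 5²*3*3 = -210 - 25*9 = -210 - 1*225 = -210 - 225 = -435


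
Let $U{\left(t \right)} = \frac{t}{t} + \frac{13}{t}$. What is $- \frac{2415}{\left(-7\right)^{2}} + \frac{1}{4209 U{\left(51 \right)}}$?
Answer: $- \frac{30978121}{628544} \approx -49.286$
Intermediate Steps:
$U{\left(t \right)} = 1 + \frac{13}{t}$
$- \frac{2415}{\left(-7\right)^{2}} + \frac{1}{4209 U{\left(51 \right)}} = - \frac{2415}{\left(-7\right)^{2}} + \frac{1}{4209 \frac{13 + 51}{51}} = - \frac{2415}{49} + \frac{1}{4209 \cdot \frac{1}{51} \cdot 64} = \left(-2415\right) \frac{1}{49} + \frac{1}{4209 \cdot \frac{64}{51}} = - \frac{345}{7} + \frac{1}{4209} \cdot \frac{51}{64} = - \frac{345}{7} + \frac{17}{89792} = - \frac{30978121}{628544}$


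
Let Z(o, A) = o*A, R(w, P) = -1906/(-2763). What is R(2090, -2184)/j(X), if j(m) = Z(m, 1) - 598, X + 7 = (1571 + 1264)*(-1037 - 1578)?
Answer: -953/10242620595 ≈ -9.3043e-8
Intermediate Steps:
R(w, P) = 1906/2763 (R(w, P) = -1906*(-1/2763) = 1906/2763)
X = -7413532 (X = -7 + (1571 + 1264)*(-1037 - 1578) = -7 + 2835*(-2615) = -7 - 7413525 = -7413532)
Z(o, A) = A*o
j(m) = -598 + m (j(m) = 1*m - 598 = m - 598 = -598 + m)
R(2090, -2184)/j(X) = 1906/(2763*(-598 - 7413532)) = (1906/2763)/(-7414130) = (1906/2763)*(-1/7414130) = -953/10242620595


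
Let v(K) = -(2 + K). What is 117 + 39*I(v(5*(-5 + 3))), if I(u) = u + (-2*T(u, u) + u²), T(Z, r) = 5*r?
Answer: -195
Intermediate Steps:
v(K) = -2 - K
I(u) = u² - 9*u (I(u) = u + (-10*u + u²) = u + (u² - 10*u) = u² - 9*u)
117 + 39*I(v(5*(-5 + 3))) = 117 + 39*((-2 - 5*(-5 + 3))*(-9 + (-2 - 5*(-5 + 3)))) = 117 + 39*((-2 - 5*(-2))*(-9 + (-2 - 5*(-2)))) = 117 + 39*((-2 - 1*(-10))*(-9 + (-2 - 1*(-10)))) = 117 + 39*((-2 + 10)*(-9 + (-2 + 10))) = 117 + 39*(8*(-9 + 8)) = 117 + 39*(8*(-1)) = 117 + 39*(-8) = 117 - 312 = -195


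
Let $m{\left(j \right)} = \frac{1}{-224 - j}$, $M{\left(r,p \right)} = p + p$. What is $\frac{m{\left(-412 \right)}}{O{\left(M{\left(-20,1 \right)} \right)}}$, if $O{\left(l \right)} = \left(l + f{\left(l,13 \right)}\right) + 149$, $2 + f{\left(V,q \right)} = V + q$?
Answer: $\frac{1}{30832} \approx 3.2434 \cdot 10^{-5}$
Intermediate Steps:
$M{\left(r,p \right)} = 2 p$
$f{\left(V,q \right)} = -2 + V + q$ ($f{\left(V,q \right)} = -2 + \left(V + q\right) = -2 + V + q$)
$O{\left(l \right)} = 160 + 2 l$ ($O{\left(l \right)} = \left(l + \left(-2 + l + 13\right)\right) + 149 = \left(l + \left(11 + l\right)\right) + 149 = \left(11 + 2 l\right) + 149 = 160 + 2 l$)
$\frac{m{\left(-412 \right)}}{O{\left(M{\left(-20,1 \right)} \right)}} = \frac{\left(-1\right) \frac{1}{224 - 412}}{160 + 2 \cdot 2 \cdot 1} = \frac{\left(-1\right) \frac{1}{-188}}{160 + 2 \cdot 2} = \frac{\left(-1\right) \left(- \frac{1}{188}\right)}{160 + 4} = \frac{1}{188 \cdot 164} = \frac{1}{188} \cdot \frac{1}{164} = \frac{1}{30832}$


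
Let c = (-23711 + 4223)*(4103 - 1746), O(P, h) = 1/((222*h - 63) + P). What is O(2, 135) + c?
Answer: -1373816557343/29909 ≈ -4.5933e+7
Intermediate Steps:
O(P, h) = 1/(-63 + P + 222*h) (O(P, h) = 1/((-63 + 222*h) + P) = 1/(-63 + P + 222*h))
c = -45933216 (c = -19488*2357 = -45933216)
O(2, 135) + c = 1/(-63 + 2 + 222*135) - 45933216 = 1/(-63 + 2 + 29970) - 45933216 = 1/29909 - 45933216 = -1373816557343/29909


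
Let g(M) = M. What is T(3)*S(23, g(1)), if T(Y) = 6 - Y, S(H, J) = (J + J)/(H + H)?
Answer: 3/23 ≈ 0.13043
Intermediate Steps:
S(H, J) = J/H (S(H, J) = (2*J)/((2*H)) = (2*J)*(1/(2*H)) = J/H)
T(3)*S(23, g(1)) = (6 - 1*3)*(1/23) = (6 - 3)*(1*(1/23)) = 3*(1/23) = 3/23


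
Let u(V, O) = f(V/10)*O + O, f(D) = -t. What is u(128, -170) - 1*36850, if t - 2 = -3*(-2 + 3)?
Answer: -37190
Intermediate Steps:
t = -1 (t = 2 - 3*(-2 + 3) = 2 - 3*1 = 2 - 3 = -1)
f(D) = 1 (f(D) = -1*(-1) = 1)
u(V, O) = 2*O (u(V, O) = 1*O + O = O + O = 2*O)
u(128, -170) - 1*36850 = 2*(-170) - 1*36850 = -340 - 36850 = -37190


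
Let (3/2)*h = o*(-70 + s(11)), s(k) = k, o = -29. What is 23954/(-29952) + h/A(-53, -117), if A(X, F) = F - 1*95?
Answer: -4905437/793728 ≈ -6.1803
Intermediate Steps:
A(X, F) = -95 + F (A(X, F) = F - 95 = -95 + F)
h = 3422/3 (h = 2*(-29*(-70 + 11))/3 = 2*(-29*(-59))/3 = (⅔)*1711 = 3422/3 ≈ 1140.7)
23954/(-29952) + h/A(-53, -117) = 23954/(-29952) + 3422/(3*(-95 - 117)) = 23954*(-1/29952) + (3422/3)/(-212) = -11977/14976 + (3422/3)*(-1/212) = -11977/14976 - 1711/318 = -4905437/793728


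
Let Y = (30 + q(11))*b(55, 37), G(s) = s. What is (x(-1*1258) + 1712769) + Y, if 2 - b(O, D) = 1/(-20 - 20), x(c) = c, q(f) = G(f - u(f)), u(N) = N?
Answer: 6846287/4 ≈ 1.7116e+6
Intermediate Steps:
q(f) = 0 (q(f) = f - f = 0)
b(O, D) = 81/40 (b(O, D) = 2 - 1/(-20 - 20) = 2 - 1/(-40) = 2 - 1*(-1/40) = 2 + 1/40 = 81/40)
Y = 243/4 (Y = (30 + 0)*(81/40) = 30*(81/40) = 243/4 ≈ 60.750)
(x(-1*1258) + 1712769) + Y = (-1*1258 + 1712769) + 243/4 = (-1258 + 1712769) + 243/4 = 1711511 + 243/4 = 6846287/4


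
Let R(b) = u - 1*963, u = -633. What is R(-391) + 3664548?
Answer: 3662952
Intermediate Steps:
R(b) = -1596 (R(b) = -633 - 1*963 = -633 - 963 = -1596)
R(-391) + 3664548 = -1596 + 3664548 = 3662952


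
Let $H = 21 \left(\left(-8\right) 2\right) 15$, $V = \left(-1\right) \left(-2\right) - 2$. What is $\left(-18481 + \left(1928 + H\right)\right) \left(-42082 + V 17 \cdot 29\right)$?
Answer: $908676626$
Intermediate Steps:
$V = 0$ ($V = 2 - 2 = 0$)
$H = -5040$ ($H = 21 \left(-16\right) 15 = \left(-336\right) 15 = -5040$)
$\left(-18481 + \left(1928 + H\right)\right) \left(-42082 + V 17 \cdot 29\right) = \left(-18481 + \left(1928 - 5040\right)\right) \left(-42082 + 0 \cdot 17 \cdot 29\right) = \left(-18481 - 3112\right) \left(-42082 + 0 \cdot 29\right) = - 21593 \left(-42082 + 0\right) = \left(-21593\right) \left(-42082\right) = 908676626$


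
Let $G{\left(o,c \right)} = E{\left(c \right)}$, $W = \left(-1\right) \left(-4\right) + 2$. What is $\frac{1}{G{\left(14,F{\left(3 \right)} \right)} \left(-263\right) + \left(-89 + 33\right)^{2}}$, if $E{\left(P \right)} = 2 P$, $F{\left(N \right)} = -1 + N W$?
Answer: $- \frac{1}{5806} \approx -0.00017224$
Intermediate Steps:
$W = 6$ ($W = 4 + 2 = 6$)
$F{\left(N \right)} = -1 + 6 N$ ($F{\left(N \right)} = -1 + N 6 = -1 + 6 N$)
$G{\left(o,c \right)} = 2 c$
$\frac{1}{G{\left(14,F{\left(3 \right)} \right)} \left(-263\right) + \left(-89 + 33\right)^{2}} = \frac{1}{2 \left(-1 + 6 \cdot 3\right) \left(-263\right) + \left(-89 + 33\right)^{2}} = \frac{1}{2 \left(-1 + 18\right) \left(-263\right) + \left(-56\right)^{2}} = \frac{1}{2 \cdot 17 \left(-263\right) + 3136} = \frac{1}{34 \left(-263\right) + 3136} = \frac{1}{-8942 + 3136} = \frac{1}{-5806} = - \frac{1}{5806}$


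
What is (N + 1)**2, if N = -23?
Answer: 484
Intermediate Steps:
(N + 1)**2 = (-23 + 1)**2 = (-22)**2 = 484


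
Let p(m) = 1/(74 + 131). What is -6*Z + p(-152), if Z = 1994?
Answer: -2452619/205 ≈ -11964.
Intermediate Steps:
p(m) = 1/205
-6*Z + p(-152) = -6*1994 + 1/205 = -11964 + 1/205 = -2452619/205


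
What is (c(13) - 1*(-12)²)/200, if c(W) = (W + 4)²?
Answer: 29/40 ≈ 0.72500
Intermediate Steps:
c(W) = (4 + W)²
(c(13) - 1*(-12)²)/200 = ((4 + 13)² - 1*(-12)²)/200 = (17² - 1*144)*(1/200) = (289 - 144)*(1/200) = 145*(1/200) = 29/40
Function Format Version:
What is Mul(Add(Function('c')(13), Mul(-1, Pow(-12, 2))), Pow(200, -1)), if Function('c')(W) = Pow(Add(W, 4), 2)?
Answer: Rational(29, 40) ≈ 0.72500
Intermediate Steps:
Function('c')(W) = Pow(Add(4, W), 2)
Mul(Add(Function('c')(13), Mul(-1, Pow(-12, 2))), Pow(200, -1)) = Mul(Add(Pow(Add(4, 13), 2), Mul(-1, Pow(-12, 2))), Pow(200, -1)) = Mul(Add(Pow(17, 2), Mul(-1, 144)), Rational(1, 200)) = Mul(Add(289, -144), Rational(1, 200)) = Mul(145, Rational(1, 200)) = Rational(29, 40)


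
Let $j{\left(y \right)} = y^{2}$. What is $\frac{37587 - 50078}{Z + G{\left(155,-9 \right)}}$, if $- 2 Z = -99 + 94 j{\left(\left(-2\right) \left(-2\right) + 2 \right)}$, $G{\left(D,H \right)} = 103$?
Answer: $\frac{24982}{3079} \approx 8.1137$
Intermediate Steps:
$Z = - \frac{3285}{2}$ ($Z = - \frac{-99 + 94 \left(\left(-2\right) \left(-2\right) + 2\right)^{2}}{2} = - \frac{-99 + 94 \left(4 + 2\right)^{2}}{2} = - \frac{-99 + 94 \cdot 6^{2}}{2} = - \frac{-99 + 94 \cdot 36}{2} = - \frac{-99 + 3384}{2} = \left(- \frac{1}{2}\right) 3285 = - \frac{3285}{2} \approx -1642.5$)
$\frac{37587 - 50078}{Z + G{\left(155,-9 \right)}} = \frac{37587 - 50078}{- \frac{3285}{2} + 103} = - \frac{12491}{- \frac{3079}{2}} = \left(-12491\right) \left(- \frac{2}{3079}\right) = \frac{24982}{3079}$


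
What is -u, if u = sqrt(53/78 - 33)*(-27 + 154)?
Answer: -127*I*sqrt(196638)/78 ≈ -722.01*I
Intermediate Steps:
u = 127*I*sqrt(196638)/78 (u = sqrt(53*(1/78) - 33)*127 = sqrt(53/78 - 33)*127 = sqrt(-2521/78)*127 = (I*sqrt(196638)/78)*127 = 127*I*sqrt(196638)/78 ≈ 722.01*I)
-u = -127*I*sqrt(196638)/78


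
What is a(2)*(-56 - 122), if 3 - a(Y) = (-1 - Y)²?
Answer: 1068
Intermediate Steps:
a(Y) = 3 - (-1 - Y)²
a(2)*(-56 - 122) = (3 - (1 + 2)²)*(-56 - 122) = (3 - 1*3²)*(-178) = (3 - 1*9)*(-178) = (3 - 9)*(-178) = -6*(-178) = 1068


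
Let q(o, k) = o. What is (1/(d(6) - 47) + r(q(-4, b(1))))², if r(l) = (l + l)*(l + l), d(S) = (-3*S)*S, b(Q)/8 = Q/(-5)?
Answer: 98386561/24025 ≈ 4095.2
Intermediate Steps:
b(Q) = -8*Q/5 (b(Q) = 8*(Q/(-5)) = 8*(Q*(-⅕)) = 8*(-Q/5) = -8*Q/5)
d(S) = -3*S²
r(l) = 4*l² (r(l) = (2*l)*(2*l) = 4*l²)
(1/(d(6) - 47) + r(q(-4, b(1))))² = (1/(-3*6² - 47) + 4*(-4)²)² = (1/(-3*36 - 47) + 4*16)² = (1/(-108 - 47) + 64)² = (1/(-155) + 64)² = (-1/155 + 64)² = (9919/155)² = 98386561/24025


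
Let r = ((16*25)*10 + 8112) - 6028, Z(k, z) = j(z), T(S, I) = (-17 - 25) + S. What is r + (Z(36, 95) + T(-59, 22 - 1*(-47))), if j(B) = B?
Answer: 6078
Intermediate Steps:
T(S, I) = -42 + S
Z(k, z) = z
r = 6084 (r = (400*10 + 8112) - 6028 = (4000 + 8112) - 6028 = 12112 - 6028 = 6084)
r + (Z(36, 95) + T(-59, 22 - 1*(-47))) = 6084 + (95 + (-42 - 59)) = 6084 + (95 - 101) = 6084 - 6 = 6078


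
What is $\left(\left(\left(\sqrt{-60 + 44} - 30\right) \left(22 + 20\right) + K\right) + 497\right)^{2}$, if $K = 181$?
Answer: $310500 - 195552 i \approx 3.105 \cdot 10^{5} - 1.9555 \cdot 10^{5} i$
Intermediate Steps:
$\left(\left(\left(\sqrt{-60 + 44} - 30\right) \left(22 + 20\right) + K\right) + 497\right)^{2} = \left(\left(\left(\sqrt{-60 + 44} - 30\right) \left(22 + 20\right) + 181\right) + 497\right)^{2} = \left(\left(\left(\sqrt{-16} - 30\right) 42 + 181\right) + 497\right)^{2} = \left(\left(\left(4 i - 30\right) 42 + 181\right) + 497\right)^{2} = \left(\left(\left(-30 + 4 i\right) 42 + 181\right) + 497\right)^{2} = \left(\left(\left(-1260 + 168 i\right) + 181\right) + 497\right)^{2} = \left(\left(-1079 + 168 i\right) + 497\right)^{2} = \left(-582 + 168 i\right)^{2}$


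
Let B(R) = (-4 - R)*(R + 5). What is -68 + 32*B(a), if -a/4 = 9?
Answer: -31812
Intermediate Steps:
a = -36 (a = -4*9 = -36)
B(R) = (-4 - R)*(5 + R)
-68 + 32*B(a) = -68 + 32*(-20 - 1*(-36)² - 9*(-36)) = -68 + 32*(-20 - 1*1296 + 324) = -68 + 32*(-20 - 1296 + 324) = -68 + 32*(-992) = -68 - 31744 = -31812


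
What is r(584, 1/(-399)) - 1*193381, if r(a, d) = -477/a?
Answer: -112934981/584 ≈ -1.9338e+5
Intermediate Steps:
r(584, 1/(-399)) - 1*193381 = -477/584 - 1*193381 = -477*1/584 - 193381 = -477/584 - 193381 = -112934981/584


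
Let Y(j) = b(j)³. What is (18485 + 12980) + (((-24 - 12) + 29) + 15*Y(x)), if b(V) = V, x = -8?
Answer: 23778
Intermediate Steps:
Y(j) = j³
(18485 + 12980) + (((-24 - 12) + 29) + 15*Y(x)) = (18485 + 12980) + (((-24 - 12) + 29) + 15*(-8)³) = 31465 + ((-36 + 29) + 15*(-512)) = 31465 + (-7 - 7680) = 31465 - 7687 = 23778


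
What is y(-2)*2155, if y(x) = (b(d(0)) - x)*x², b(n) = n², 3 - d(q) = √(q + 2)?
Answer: 112060 - 51720*√2 ≈ 38917.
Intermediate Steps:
d(q) = 3 - √(2 + q) (d(q) = 3 - √(q + 2) = 3 - √(2 + q))
y(x) = x²*((3 - √2)² - x) (y(x) = ((3 - √(2 + 0))² - x)*x² = ((3 - √2)² - x)*x² = x²*((3 - √2)² - x))
y(-2)*2155 = ((-2)²*((3 - √2)² - 1*(-2)))*2155 = (4*((3 - √2)² + 2))*2155 = (4*(2 + (3 - √2)²))*2155 = (8 + 4*(3 - √2)²)*2155 = 17240 + 8620*(3 - √2)²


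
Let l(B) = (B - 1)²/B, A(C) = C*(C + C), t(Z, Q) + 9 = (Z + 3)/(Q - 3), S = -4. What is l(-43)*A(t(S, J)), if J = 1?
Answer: -279752/43 ≈ -6505.9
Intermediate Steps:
t(Z, Q) = -9 + (3 + Z)/(-3 + Q) (t(Z, Q) = -9 + (Z + 3)/(Q - 3) = -9 + (3 + Z)/(-3 + Q))
A(C) = 2*C² (A(C) = C*(2*C) = 2*C²)
l(B) = (-1 + B)²/B
l(-43)*A(t(S, J)) = ((-1 - 43)²/(-43))*(2*((30 - 4 - 9*1)/(-3 + 1))²) = (-1/43*(-44)²)*(2*((30 - 4 - 9)/(-2))²) = (-1/43*1936)*(2*(-½*17)²) = -3872*(-17/2)²/43 = -3872*289/(43*4) = -1936/43*289/2 = -279752/43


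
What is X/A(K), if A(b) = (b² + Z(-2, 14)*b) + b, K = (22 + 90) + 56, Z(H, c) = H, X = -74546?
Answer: -37273/14028 ≈ -2.6570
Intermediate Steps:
K = 168 (K = 112 + 56 = 168)
A(b) = b² - b (A(b) = (b² - 2*b) + b = b² - b)
X/A(K) = -74546*1/(168*(-1 + 168)) = -74546/(168*167) = -74546/28056 = -74546*1/28056 = -37273/14028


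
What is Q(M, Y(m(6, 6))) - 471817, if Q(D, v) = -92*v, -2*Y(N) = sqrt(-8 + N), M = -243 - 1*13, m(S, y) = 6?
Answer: -471817 + 46*I*sqrt(2) ≈ -4.7182e+5 + 65.054*I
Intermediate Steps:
M = -256 (M = -243 - 13 = -256)
Y(N) = -sqrt(-8 + N)/2
Q(M, Y(m(6, 6))) - 471817 = -(-46)*sqrt(-8 + 6) - 471817 = -(-46)*sqrt(-2) - 471817 = -(-46)*I*sqrt(2) - 471817 = 46*I*sqrt(2) - 471817 = -471817 + 46*I*sqrt(2)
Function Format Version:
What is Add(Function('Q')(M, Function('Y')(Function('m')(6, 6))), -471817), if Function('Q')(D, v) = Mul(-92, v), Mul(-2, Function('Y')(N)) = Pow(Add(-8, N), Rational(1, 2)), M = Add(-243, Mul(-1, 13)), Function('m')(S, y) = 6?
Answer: Add(-471817, Mul(46, I, Pow(2, Rational(1, 2)))) ≈ Add(-4.7182e+5, Mul(65.054, I))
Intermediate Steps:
M = -256 (M = Add(-243, -13) = -256)
Function('Y')(N) = Mul(Rational(-1, 2), Pow(Add(-8, N), Rational(1, 2)))
Add(Function('Q')(M, Function('Y')(Function('m')(6, 6))), -471817) = Add(Mul(-92, Mul(Rational(-1, 2), Pow(Add(-8, 6), Rational(1, 2)))), -471817) = Add(Mul(-92, Mul(Rational(-1, 2), Pow(-2, Rational(1, 2)))), -471817) = Add(Mul(-92, Mul(Rational(-1, 2), Mul(I, Pow(2, Rational(1, 2))))), -471817) = Add(Mul(-92, Mul(Rational(-1, 2), I, Pow(2, Rational(1, 2)))), -471817) = Add(Mul(46, I, Pow(2, Rational(1, 2))), -471817) = Add(-471817, Mul(46, I, Pow(2, Rational(1, 2))))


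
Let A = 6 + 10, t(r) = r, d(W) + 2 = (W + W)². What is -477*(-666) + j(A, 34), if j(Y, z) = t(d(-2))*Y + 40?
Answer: 317946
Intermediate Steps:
d(W) = -2 + 4*W² (d(W) = -2 + (W + W)² = -2 + (2*W)² = -2 + 4*W²)
A = 16
j(Y, z) = 40 + 14*Y (j(Y, z) = (-2 + 4*(-2)²)*Y + 40 = (-2 + 4*4)*Y + 40 = (-2 + 16)*Y + 40 = 14*Y + 40 = 40 + 14*Y)
-477*(-666) + j(A, 34) = -477*(-666) + (40 + 14*16) = 317682 + (40 + 224) = 317682 + 264 = 317946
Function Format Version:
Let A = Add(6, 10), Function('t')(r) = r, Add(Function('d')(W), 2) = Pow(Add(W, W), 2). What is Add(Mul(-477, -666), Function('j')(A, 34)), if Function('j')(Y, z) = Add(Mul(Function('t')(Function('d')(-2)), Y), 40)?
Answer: 317946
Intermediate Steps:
Function('d')(W) = Add(-2, Mul(4, Pow(W, 2))) (Function('d')(W) = Add(-2, Pow(Add(W, W), 2)) = Add(-2, Pow(Mul(2, W), 2)) = Add(-2, Mul(4, Pow(W, 2))))
A = 16
Function('j')(Y, z) = Add(40, Mul(14, Y)) (Function('j')(Y, z) = Add(Mul(Add(-2, Mul(4, Pow(-2, 2))), Y), 40) = Add(Mul(Add(-2, Mul(4, 4)), Y), 40) = Add(Mul(Add(-2, 16), Y), 40) = Add(Mul(14, Y), 40) = Add(40, Mul(14, Y)))
Add(Mul(-477, -666), Function('j')(A, 34)) = Add(Mul(-477, -666), Add(40, Mul(14, 16))) = Add(317682, Add(40, 224)) = Add(317682, 264) = 317946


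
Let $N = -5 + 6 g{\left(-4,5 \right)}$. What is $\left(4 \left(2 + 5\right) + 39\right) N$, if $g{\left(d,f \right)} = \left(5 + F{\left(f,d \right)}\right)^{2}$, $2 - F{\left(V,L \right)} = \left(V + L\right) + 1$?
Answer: $9715$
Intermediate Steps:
$F{\left(V,L \right)} = 1 - L - V$ ($F{\left(V,L \right)} = 2 - \left(\left(V + L\right) + 1\right) = 2 - \left(\left(L + V\right) + 1\right) = 2 - \left(1 + L + V\right) = 1 - L - V$)
$g{\left(d,f \right)} = \left(6 - d - f\right)^{2}$ ($g{\left(d,f \right)} = \left(5 - \left(-1 + d + f\right)\right)^{2} = \left(6 - d - f\right)^{2}$)
$N = 145$ ($N = -5 + 6 \left(-6 - 4 + 5\right)^{2} = -5 + 6 \left(-5\right)^{2} = -5 + 6 \cdot 25 = -5 + 150 = 145$)
$\left(4 \left(2 + 5\right) + 39\right) N = \left(4 \left(2 + 5\right) + 39\right) 145 = \left(4 \cdot 7 + 39\right) 145 = \left(28 + 39\right) 145 = 67 \cdot 145 = 9715$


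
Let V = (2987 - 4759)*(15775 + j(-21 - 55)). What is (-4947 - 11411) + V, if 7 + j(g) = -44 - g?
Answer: -28013958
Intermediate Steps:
j(g) = -51 - g (j(g) = -7 + (-44 - g) = -51 - g)
V = -27997600 (V = (2987 - 4759)*(15775 + (-51 - (-21 - 55))) = -1772*(15775 + (-51 - 1*(-76))) = -1772*(15775 + (-51 + 76)) = -1772*(15775 + 25) = -1772*15800 = -27997600)
(-4947 - 11411) + V = (-4947 - 11411) - 27997600 = -16358 - 27997600 = -28013958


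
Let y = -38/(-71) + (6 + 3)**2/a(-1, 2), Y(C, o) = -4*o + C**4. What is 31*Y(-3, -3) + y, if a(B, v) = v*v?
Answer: 824675/284 ≈ 2903.8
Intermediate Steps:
a(B, v) = v**2
Y(C, o) = C**4 - 4*o
y = 5903/284 (y = -38/(-71) + (6 + 3)**2/(2**2) = -38*(-1/71) + 9**2/4 = 38/71 + 81*(1/4) = 38/71 + 81/4 = 5903/284 ≈ 20.785)
31*Y(-3, -3) + y = 31*((-3)**4 - 4*(-3)) + 5903/284 = 31*(81 + 12) + 5903/284 = 31*93 + 5903/284 = 2883 + 5903/284 = 824675/284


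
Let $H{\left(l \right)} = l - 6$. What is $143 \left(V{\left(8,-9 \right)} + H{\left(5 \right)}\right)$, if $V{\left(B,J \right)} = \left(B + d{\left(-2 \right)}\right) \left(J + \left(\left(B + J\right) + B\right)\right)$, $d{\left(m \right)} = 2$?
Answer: $-3003$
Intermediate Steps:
$H{\left(l \right)} = -6 + l$
$V{\left(B,J \right)} = \left(2 + B\right) \left(2 B + 2 J\right)$ ($V{\left(B,J \right)} = \left(B + 2\right) \left(J + \left(\left(B + J\right) + B\right)\right) = \left(2 + B\right) \left(J + \left(J + 2 B\right)\right) = \left(2 + B\right) \left(2 B + 2 J\right)$)
$143 \left(V{\left(8,-9 \right)} + H{\left(5 \right)}\right) = 143 \left(\left(2 \cdot 8^{2} + 4 \cdot 8 + 4 \left(-9\right) + 2 \cdot 8 \left(-9\right)\right) + \left(-6 + 5\right)\right) = 143 \left(\left(2 \cdot 64 + 32 - 36 - 144\right) - 1\right) = 143 \left(\left(128 + 32 - 36 - 144\right) - 1\right) = 143 \left(-20 - 1\right) = 143 \left(-21\right) = -3003$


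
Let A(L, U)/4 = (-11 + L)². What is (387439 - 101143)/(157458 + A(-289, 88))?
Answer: 47716/86243 ≈ 0.55327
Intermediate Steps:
A(L, U) = 4*(-11 + L)²
(387439 - 101143)/(157458 + A(-289, 88)) = (387439 - 101143)/(157458 + 4*(-11 - 289)²) = 286296/(157458 + 4*(-300)²) = 286296/(157458 + 4*90000) = 286296/(157458 + 360000) = 286296/517458 = 286296*(1/517458) = 47716/86243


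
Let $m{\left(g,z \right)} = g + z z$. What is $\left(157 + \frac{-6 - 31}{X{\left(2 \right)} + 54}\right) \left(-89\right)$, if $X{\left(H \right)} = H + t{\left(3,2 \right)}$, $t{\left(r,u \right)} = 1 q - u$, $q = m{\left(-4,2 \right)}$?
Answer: $- \frac{751249}{54} \approx -13912.0$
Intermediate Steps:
$m{\left(g,z \right)} = g + z^{2}$
$q = 0$ ($q = -4 + 2^{2} = -4 + 4 = 0$)
$t{\left(r,u \right)} = - u$ ($t{\left(r,u \right)} = 1 \cdot 0 - u = 0 - u = - u$)
$X{\left(H \right)} = -2 + H$ ($X{\left(H \right)} = H - 2 = -2 + H$)
$\left(157 + \frac{-6 - 31}{X{\left(2 \right)} + 54}\right) \left(-89\right) = \left(157 + \frac{-6 - 31}{\left(-2 + 2\right) + 54}\right) \left(-89\right) = \left(157 - \frac{37}{0 + 54}\right) \left(-89\right) = \left(157 - \frac{37}{54}\right) \left(-89\right) = \frac{8441}{54} \left(-89\right) = - \frac{751249}{54}$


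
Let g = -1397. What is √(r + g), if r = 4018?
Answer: √2621 ≈ 51.196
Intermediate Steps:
√(r + g) = √(4018 - 1397) = √2621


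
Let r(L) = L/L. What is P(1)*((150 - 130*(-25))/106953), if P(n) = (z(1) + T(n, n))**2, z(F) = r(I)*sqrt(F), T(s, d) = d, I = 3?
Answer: 13600/106953 ≈ 0.12716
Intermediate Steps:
r(L) = 1
z(F) = sqrt(F) (z(F) = 1*sqrt(F) = sqrt(F))
P(n) = (1 + n)**2 (P(n) = (sqrt(1) + n)**2 = (1 + n)**2)
P(1)*((150 - 130*(-25))/106953) = (1 + 1)**2*((150 - 130*(-25))/106953) = 2**2*((150 + 3250)*(1/106953)) = 4*(3400*(1/106953)) = 4*(3400/106953) = 13600/106953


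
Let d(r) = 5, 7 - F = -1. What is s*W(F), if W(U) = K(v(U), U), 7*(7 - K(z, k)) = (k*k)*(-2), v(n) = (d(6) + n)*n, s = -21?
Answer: -531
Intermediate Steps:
F = 8 (F = 7 - 1*(-1) = 7 + 1 = 8)
v(n) = n*(5 + n) (v(n) = (5 + n)*n = n*(5 + n))
K(z, k) = 7 + 2*k²/7 (K(z, k) = 7 - k*k*(-2)/7 = 7 - k²*(-2)/7 = 7 - (-2)*k²/7 = 7 + 2*k²/7)
W(U) = 7 + 2*U²/7
s*W(F) = -21*(7 + (2/7)*8²) = -21*(7 + (2/7)*64) = -21*(7 + 128/7) = -21*177/7 = -531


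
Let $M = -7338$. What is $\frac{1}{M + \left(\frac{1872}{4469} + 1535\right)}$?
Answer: $- \frac{4469}{25931735} \approx -0.00017234$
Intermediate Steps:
$\frac{1}{M + \left(\frac{1872}{4469} + 1535\right)} = \frac{1}{-7338 + \left(\frac{1872}{4469} + 1535\right)} = \frac{1}{-7338 + \frac{6861787}{4469}} = \frac{1}{- \frac{25931735}{4469}} = - \frac{4469}{25931735}$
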